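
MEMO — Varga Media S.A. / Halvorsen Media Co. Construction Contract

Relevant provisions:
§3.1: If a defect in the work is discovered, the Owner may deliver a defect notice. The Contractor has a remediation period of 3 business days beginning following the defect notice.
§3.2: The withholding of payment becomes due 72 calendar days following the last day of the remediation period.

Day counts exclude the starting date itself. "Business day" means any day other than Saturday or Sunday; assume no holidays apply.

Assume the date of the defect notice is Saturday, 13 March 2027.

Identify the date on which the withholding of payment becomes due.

The last day of the remediation period: 3 business days after Saturday, 13 March 2027, skipping weekends — Mar 15, Mar 16, Mar 17 — lands on Wednesday, 17 March 2027.
Adding 72 calendar days to 17 March 2027 gives 28 May 2027, which is the date on which the withholding of payment becomes due.

28 May 2027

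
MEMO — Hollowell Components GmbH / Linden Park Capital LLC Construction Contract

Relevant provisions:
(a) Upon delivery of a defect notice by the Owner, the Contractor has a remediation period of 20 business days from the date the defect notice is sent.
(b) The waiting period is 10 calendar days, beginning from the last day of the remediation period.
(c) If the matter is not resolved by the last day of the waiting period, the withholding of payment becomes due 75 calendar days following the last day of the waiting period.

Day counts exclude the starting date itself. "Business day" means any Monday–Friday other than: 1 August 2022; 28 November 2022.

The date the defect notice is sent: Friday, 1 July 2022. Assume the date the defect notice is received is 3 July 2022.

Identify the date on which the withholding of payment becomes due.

22 October 2022

The last day of the remediation period: 20 business days after Friday, 1 July 2022, skipping weekends — Jul 4, Jul 5, Jul 6, Jul 7, …, Jul 27, Jul 28, Jul 29 — lands on Friday, 29 July 2022.
The last day of the waiting period: 10 calendar days after 29 July 2022 is 8 August 2022.
The date on which the withholding of payment becomes due: 8 August 2022 + 75 days = 22 October 2022.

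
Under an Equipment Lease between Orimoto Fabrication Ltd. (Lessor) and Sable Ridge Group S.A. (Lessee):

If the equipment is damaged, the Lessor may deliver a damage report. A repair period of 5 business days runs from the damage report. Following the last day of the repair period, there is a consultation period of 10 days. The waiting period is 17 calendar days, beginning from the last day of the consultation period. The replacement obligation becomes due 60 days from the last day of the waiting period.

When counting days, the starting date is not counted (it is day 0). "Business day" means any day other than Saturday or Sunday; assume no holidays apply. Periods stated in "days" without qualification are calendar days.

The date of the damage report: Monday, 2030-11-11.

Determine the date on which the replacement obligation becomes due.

From Monday, 2030-11-11, 5 business days (Nov 12, Nov 13, Nov 14, Nov 15, Nov 18, skipping weekends) brings us to Monday, 2030-11-18, which is the last day of the repair period.
The last day of the consultation period: 2030-11-18 + 10 days = 2030-11-28.
The last day of the waiting period: 2030-11-28 + 17 days = 2030-12-15.
Adding 60 calendar days to 2030-12-15 gives 2031-02-13, which is the date on which the replacement obligation becomes due.

2031-02-13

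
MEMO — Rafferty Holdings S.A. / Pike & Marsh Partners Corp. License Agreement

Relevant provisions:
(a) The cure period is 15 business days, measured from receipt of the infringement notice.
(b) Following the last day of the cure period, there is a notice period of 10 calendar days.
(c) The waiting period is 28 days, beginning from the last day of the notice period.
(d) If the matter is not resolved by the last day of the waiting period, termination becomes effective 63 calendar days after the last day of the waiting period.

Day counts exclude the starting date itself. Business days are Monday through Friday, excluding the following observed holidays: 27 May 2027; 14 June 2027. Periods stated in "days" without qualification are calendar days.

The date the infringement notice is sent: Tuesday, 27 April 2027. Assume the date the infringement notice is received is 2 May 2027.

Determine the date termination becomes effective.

30 August 2027

The last day of the cure period: counting 15 business days from Sunday, 2 May 2027 (May 3, May 4, May 5, May 6, …, May 19, May 20, May 21, skipping weekends) reaches Friday, 21 May 2027.
The last day of the notice period: 21 May 2027 + 10 days = 31 May 2027.
The last day of the waiting period: 31 May 2027 + 28 days = 28 June 2027.
Adding 63 calendar days to 28 June 2027 gives 30 August 2027, which is the date termination becomes effective.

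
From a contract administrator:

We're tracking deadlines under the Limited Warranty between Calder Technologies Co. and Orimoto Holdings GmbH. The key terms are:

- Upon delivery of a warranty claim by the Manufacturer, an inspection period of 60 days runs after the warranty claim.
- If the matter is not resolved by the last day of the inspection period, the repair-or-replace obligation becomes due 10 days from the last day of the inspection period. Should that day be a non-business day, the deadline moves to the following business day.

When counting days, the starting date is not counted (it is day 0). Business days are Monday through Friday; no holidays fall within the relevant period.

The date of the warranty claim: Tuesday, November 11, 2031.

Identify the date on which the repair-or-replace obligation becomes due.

January 20, 2032

The last day of the inspection period: November 11, 2031 + 60 days = January 10, 2032.
The date on which the repair-or-replace obligation becomes due: January 10, 2032 + 10 days = January 20, 2032. January 20, 2032 is a Tuesday, so no roll-forward applies.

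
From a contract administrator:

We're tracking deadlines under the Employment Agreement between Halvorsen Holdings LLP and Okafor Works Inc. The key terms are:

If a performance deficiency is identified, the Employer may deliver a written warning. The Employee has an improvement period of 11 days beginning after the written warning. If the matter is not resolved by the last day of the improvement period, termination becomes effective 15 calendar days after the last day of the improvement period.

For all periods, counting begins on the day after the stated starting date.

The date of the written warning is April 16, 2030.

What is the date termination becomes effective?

The last day of the improvement period: April 16, 2030 + 11 days = April 27, 2030.
The date termination becomes effective: 15 calendar days after April 27, 2030 is May 12, 2030.

May 12, 2030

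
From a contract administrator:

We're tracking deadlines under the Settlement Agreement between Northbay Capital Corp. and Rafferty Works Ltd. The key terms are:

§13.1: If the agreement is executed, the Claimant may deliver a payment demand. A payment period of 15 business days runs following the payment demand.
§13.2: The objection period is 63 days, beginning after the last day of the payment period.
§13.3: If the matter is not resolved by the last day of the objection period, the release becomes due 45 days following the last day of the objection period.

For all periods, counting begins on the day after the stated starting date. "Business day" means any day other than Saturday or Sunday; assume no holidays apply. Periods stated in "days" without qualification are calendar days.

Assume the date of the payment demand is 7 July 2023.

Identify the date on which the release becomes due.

13 November 2023

From Friday, 7 July 2023, 15 business days (Jul 10, Jul 11, Jul 12, Jul 13, …, Jul 26, Jul 27, Jul 28, skipping weekends) brings us to Friday, 28 July 2023, which is the last day of the payment period.
The last day of the objection period: 28 July 2023 + 63 days = 29 September 2023.
Adding 45 calendar days to 29 September 2023 gives 13 November 2023, which is the date on which the release becomes due.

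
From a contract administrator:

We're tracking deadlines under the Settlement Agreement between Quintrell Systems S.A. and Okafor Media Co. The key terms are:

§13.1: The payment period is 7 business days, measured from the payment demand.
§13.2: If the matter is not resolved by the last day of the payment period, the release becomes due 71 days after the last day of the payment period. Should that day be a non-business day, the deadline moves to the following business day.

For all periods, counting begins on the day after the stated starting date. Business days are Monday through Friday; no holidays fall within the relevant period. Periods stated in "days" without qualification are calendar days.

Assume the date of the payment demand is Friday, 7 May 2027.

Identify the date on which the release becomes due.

28 July 2027

The last day of the payment period: 7 business days after Friday, 7 May 2027, skipping weekends — May 10, May 11, May 12, May 13, May 14, May 17, May 18 — lands on Tuesday, 18 May 2027.
Adding 71 calendar days to 18 May 2027 gives 28 July 2027, which is the date on which the release becomes due. 28 July 2027 is a Wednesday, so no roll-forward applies.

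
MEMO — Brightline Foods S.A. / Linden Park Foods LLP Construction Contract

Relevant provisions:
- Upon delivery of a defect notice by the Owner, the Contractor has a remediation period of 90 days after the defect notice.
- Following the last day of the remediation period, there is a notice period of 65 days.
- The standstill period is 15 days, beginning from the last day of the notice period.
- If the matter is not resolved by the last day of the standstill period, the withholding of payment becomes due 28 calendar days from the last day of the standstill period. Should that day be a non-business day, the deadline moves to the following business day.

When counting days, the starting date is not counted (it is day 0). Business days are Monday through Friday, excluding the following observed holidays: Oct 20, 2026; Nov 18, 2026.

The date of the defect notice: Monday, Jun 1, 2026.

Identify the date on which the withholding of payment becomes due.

Dec 16, 2026

Adding 90 calendar days to Jun 1, 2026 gives Aug 30, 2026, which is the last day of the remediation period.
The last day of the notice period: Aug 30, 2026 + 65 days = Nov 3, 2026.
Adding 15 calendar days to Nov 3, 2026 gives Nov 18, 2026, which is the last day of the standstill period.
The date on which the withholding of payment becomes due: 28 calendar days after Nov 18, 2026 is Dec 16, 2026. Dec 16, 2026 is a Wednesday and is not a listed holiday, so no roll-forward applies.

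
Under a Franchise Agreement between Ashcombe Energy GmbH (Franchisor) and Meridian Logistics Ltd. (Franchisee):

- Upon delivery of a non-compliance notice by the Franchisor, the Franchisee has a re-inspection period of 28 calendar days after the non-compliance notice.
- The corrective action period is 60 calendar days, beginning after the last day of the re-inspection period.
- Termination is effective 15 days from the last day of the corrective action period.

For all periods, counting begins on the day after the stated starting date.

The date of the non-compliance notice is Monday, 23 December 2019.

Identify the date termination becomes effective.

Adding 28 calendar days to 23 December 2019 gives 20 January 2020, which is the last day of the re-inspection period.
The last day of the corrective action period: 20 January 2020 + 60 days = 20 March 2020.
The date termination becomes effective: 15 calendar days after 20 March 2020 is 4 April 2020.

4 April 2020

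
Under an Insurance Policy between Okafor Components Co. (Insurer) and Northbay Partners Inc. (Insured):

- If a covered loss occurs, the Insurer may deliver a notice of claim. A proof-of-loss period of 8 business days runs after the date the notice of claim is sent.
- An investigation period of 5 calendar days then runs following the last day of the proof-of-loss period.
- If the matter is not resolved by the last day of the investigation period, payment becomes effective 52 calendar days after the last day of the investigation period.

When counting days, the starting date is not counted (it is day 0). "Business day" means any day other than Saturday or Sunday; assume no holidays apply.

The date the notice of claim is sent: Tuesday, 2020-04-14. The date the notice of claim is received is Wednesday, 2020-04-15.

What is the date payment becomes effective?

The last day of the proof-of-loss period: counting 8 business days from Tuesday, 2020-04-14 (Apr 15, Apr 16, Apr 17, Apr 20, Apr 21, Apr 22, Apr 23, Apr 24, skipping weekends) reaches Friday, 2020-04-24.
Adding 5 calendar days to 2020-04-24 gives 2020-04-29, which is the last day of the investigation period.
Adding 52 calendar days to 2020-04-29 gives 2020-06-20, which is the date payment becomes effective.

2020-06-20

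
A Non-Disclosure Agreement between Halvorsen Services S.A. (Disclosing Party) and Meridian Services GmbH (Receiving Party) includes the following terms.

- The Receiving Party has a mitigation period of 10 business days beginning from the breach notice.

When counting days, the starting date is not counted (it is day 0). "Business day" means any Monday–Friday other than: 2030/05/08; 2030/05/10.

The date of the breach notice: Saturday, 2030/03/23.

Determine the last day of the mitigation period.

The last day of the mitigation period: counting 10 business days from Saturday, 2030/03/23 (Mar 25, Mar 26, Mar 27, Mar 28, Mar 29, Apr 1, Apr 2, Apr 3, Apr 4, Apr 5, skipping weekends) reaches Friday, 2030/04/05.

2030/04/05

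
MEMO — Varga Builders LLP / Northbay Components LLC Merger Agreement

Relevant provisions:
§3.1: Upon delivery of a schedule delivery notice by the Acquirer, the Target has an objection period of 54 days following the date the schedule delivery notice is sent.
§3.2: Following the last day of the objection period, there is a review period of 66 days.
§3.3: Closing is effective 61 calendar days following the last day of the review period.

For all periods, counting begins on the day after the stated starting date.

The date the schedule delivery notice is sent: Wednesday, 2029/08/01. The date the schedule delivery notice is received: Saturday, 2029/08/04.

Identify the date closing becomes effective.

The last day of the objection period: 2029/08/01 + 54 days = 2029/09/24.
The last day of the review period: 66 calendar days after 2029/09/24 is 2029/11/29.
The date closing becomes effective: 61 calendar days after 2029/11/29 is 2030/01/29.

2030/01/29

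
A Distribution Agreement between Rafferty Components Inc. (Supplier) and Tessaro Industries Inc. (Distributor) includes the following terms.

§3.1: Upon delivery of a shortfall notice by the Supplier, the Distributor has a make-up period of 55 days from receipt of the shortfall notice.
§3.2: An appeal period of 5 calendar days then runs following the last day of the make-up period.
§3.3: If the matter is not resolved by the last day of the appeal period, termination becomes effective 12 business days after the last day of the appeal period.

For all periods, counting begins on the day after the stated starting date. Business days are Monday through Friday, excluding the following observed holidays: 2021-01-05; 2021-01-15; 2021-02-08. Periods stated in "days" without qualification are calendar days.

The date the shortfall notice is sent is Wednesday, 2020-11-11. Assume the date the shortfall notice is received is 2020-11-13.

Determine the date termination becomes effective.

The last day of the make-up period: 55 calendar days after 2020-11-13 is 2021-01-07.
The last day of the appeal period: 2021-01-07 + 5 days = 2021-01-12.
The date termination becomes effective: counting 12 business days from Tuesday, 2021-01-12 (Jan 13, Jan 14, Jan 18, Jan 19, …, Jan 27, Jan 28, Jan 29, skipping weekends and the listed holiday on Jan 15) reaches Friday, 2021-01-29.

2021-01-29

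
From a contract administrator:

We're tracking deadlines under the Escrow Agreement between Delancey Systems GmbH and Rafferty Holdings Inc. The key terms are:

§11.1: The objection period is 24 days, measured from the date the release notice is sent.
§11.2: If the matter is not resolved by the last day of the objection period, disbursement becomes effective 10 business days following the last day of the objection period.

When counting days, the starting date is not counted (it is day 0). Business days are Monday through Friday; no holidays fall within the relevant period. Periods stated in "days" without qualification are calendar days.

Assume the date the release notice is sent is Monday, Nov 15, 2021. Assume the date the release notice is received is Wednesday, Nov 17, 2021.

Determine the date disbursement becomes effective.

The last day of the objection period: Nov 15, 2021 + 24 days = Dec 9, 2021.
The date disbursement becomes effective: counting 10 business days from Thursday, Dec 9, 2021 (Dec 10, Dec 13, Dec 14, Dec 15, Dec 16, Dec 17, Dec 20, Dec 21, Dec 22, Dec 23, skipping weekends) reaches Thursday, Dec 23, 2021.

Dec 23, 2021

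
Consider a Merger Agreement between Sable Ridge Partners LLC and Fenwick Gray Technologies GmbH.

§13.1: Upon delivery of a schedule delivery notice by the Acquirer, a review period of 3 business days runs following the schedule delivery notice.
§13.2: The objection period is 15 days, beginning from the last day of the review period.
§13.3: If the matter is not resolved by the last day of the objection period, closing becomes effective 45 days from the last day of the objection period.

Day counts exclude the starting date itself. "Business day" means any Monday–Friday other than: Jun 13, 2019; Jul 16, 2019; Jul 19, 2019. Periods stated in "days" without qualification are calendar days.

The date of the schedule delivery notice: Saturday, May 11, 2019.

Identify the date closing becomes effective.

Jul 14, 2019

The last day of the review period: 3 business days after Saturday, May 11, 2019, skipping weekends — May 13, May 14, May 15 — lands on Wednesday, May 15, 2019.
The last day of the objection period: May 15, 2019 + 15 days = May 30, 2019.
The date closing becomes effective: 45 calendar days after May 30, 2019 is Jul 14, 2019.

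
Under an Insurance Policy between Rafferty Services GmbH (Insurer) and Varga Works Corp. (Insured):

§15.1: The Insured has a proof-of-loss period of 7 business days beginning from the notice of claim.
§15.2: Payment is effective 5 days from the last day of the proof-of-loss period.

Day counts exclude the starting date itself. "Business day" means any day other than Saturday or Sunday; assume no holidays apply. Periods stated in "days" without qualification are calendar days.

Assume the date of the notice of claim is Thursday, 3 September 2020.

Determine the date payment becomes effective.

19 September 2020

The last day of the proof-of-loss period: counting 7 business days from Thursday, 3 September 2020 (Sep 4, Sep 7, Sep 8, Sep 9, Sep 10, Sep 11, Sep 14, skipping weekends) reaches Monday, 14 September 2020.
The date payment becomes effective: 14 September 2020 + 5 days = 19 September 2020.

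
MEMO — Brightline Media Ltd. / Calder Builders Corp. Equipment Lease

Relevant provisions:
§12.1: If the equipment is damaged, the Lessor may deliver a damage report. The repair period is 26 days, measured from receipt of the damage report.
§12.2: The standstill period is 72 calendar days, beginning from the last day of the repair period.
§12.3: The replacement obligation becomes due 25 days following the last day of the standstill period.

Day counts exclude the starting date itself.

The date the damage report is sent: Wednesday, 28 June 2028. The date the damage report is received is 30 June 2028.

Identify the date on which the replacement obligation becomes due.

31 October 2028

Adding 26 calendar days to 30 June 2028 gives 26 July 2028, which is the last day of the repair period.
The last day of the standstill period: 26 July 2028 + 72 days = 6 October 2028.
Adding 25 calendar days to 6 October 2028 gives 31 October 2028, which is the date on which the replacement obligation becomes due.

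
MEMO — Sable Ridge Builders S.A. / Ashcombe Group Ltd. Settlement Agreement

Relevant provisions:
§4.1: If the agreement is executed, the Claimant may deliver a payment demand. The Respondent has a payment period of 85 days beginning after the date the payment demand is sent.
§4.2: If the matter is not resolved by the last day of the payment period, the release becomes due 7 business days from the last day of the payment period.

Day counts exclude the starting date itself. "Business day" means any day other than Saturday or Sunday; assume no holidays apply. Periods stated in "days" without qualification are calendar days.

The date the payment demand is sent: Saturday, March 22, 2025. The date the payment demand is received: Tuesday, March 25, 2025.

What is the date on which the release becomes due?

Adding 85 calendar days to March 22, 2025 gives June 15, 2025, which is the last day of the payment period.
From Sunday, June 15, 2025, 7 business days (Jun 16, Jun 17, Jun 18, Jun 19, Jun 20, Jun 23, Jun 24, skipping weekends) brings us to Tuesday, June 24, 2025, which is the date on which the release becomes due.

June 24, 2025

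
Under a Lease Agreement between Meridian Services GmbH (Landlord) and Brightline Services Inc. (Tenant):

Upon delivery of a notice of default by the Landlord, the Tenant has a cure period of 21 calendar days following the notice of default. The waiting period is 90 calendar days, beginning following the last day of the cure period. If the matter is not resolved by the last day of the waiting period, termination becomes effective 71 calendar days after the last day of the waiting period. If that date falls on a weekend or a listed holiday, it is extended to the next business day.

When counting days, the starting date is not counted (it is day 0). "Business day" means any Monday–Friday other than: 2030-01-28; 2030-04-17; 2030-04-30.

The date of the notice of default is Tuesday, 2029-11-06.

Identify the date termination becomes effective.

The last day of the cure period: 2029-11-06 + 21 days = 2029-11-27.
The last day of the waiting period: 90 calendar days after 2029-11-27 is 2030-02-25.
The date termination becomes effective: 2030-02-25 + 71 days = 2030-05-07. 2030-05-07 is a Tuesday and is not a listed holiday, so no roll-forward applies.

2030-05-07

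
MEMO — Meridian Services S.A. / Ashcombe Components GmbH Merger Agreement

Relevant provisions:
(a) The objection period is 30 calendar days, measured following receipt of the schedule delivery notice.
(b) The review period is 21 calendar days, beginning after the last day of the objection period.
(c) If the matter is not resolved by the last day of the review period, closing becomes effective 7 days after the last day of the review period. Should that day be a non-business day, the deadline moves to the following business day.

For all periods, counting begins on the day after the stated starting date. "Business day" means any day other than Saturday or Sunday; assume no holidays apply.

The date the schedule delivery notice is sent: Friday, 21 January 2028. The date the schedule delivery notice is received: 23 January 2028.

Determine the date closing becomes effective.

Adding 30 calendar days to 23 January 2028 gives 22 February 2028, which is the last day of the objection period.
The last day of the review period: 21 calendar days after 22 February 2028 is 14 March 2028.
The date closing becomes effective: 14 March 2028 + 7 days = 21 March 2028. 21 March 2028 is a Tuesday, so no roll-forward applies.

21 March 2028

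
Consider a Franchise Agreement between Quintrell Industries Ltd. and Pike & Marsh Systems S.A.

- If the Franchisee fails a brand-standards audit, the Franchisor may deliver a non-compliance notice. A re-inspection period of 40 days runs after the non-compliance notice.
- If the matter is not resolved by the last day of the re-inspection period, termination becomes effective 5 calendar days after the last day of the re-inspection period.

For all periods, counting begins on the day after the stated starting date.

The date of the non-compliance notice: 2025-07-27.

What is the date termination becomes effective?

The last day of the re-inspection period: 2025-07-27 + 40 days = 2025-09-05.
The date termination becomes effective: 2025-09-05 + 5 days = 2025-09-10.

2025-09-10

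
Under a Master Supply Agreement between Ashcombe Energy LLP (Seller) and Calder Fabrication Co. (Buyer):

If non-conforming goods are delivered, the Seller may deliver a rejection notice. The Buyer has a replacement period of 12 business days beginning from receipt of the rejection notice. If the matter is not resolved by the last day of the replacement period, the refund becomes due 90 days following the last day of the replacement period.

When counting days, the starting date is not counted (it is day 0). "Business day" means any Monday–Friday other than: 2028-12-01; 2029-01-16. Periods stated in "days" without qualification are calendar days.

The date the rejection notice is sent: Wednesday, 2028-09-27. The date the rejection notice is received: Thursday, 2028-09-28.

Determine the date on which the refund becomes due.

2029-01-14

The last day of the replacement period: 12 business days after Thursday, 2028-09-28, skipping weekends — Sep 29, Oct 2, Oct 3, Oct 4, …, Oct 12, Oct 13, Oct 16 — lands on Monday, 2028-10-16.
The date on which the refund becomes due: 2028-10-16 + 90 days = 2029-01-14.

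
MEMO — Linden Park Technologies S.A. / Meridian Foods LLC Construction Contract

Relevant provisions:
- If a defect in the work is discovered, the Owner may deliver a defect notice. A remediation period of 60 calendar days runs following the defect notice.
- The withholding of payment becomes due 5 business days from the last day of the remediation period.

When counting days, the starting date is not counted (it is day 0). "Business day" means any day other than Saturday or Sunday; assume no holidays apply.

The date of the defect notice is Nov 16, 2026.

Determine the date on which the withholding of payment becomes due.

Jan 22, 2027

The last day of the remediation period: Nov 16, 2026 + 60 days = Jan 15, 2027.
The date on which the withholding of payment becomes due: 5 business days after Friday, Jan 15, 2027, skipping weekends — Jan 18, Jan 19, Jan 20, Jan 21, Jan 22 — lands on Friday, Jan 22, 2027.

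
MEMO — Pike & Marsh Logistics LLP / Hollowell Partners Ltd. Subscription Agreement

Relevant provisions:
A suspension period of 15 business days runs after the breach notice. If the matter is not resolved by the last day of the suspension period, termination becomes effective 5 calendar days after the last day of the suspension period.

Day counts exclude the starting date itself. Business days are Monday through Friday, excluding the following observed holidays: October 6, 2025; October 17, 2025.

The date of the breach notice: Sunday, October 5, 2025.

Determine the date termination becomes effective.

The last day of the suspension period: counting 15 business days from Sunday, October 5, 2025 (Oct 7, Oct 8, Oct 9, Oct 10, …, Oct 24, Oct 27, Oct 28, skipping weekends and the listed holidays on Oct 6, Oct 17) reaches Tuesday, October 28, 2025.
The date termination becomes effective: 5 calendar days after October 28, 2025 is November 2, 2025.

November 2, 2025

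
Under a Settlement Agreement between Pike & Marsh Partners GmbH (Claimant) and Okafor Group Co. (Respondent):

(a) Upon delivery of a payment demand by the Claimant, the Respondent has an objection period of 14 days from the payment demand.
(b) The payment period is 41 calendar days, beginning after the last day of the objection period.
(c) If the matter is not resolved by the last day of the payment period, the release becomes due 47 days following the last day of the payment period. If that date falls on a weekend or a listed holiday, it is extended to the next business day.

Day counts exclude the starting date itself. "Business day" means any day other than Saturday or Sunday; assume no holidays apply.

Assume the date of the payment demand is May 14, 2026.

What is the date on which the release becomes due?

Adding 14 calendar days to May 14, 2026 gives May 28, 2026, which is the last day of the objection period.
Adding 41 calendar days to May 28, 2026 gives July 8, 2026, which is the last day of the payment period.
The date on which the release becomes due: 47 calendar days after July 8, 2026 is August 24, 2026. August 24, 2026 is a Monday, so no roll-forward applies.

August 24, 2026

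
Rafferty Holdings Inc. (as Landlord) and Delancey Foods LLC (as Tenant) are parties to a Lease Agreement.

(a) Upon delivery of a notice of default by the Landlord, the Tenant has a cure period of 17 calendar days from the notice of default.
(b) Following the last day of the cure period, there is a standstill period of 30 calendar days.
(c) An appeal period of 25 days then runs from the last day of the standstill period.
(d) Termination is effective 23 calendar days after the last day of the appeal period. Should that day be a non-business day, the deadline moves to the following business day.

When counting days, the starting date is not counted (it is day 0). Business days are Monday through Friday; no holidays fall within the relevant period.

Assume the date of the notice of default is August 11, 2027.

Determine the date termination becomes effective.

The last day of the cure period: August 11, 2027 + 17 days = August 28, 2027.
The last day of the standstill period: August 28, 2027 + 30 days = September 27, 2027.
The last day of the appeal period: 25 calendar days after September 27, 2027 is October 22, 2027.
The date termination becomes effective: October 22, 2027 + 23 days = November 14, 2027. That falls on a Sunday, so it rolls to the next business day, Monday, November 15, 2027.

November 15, 2027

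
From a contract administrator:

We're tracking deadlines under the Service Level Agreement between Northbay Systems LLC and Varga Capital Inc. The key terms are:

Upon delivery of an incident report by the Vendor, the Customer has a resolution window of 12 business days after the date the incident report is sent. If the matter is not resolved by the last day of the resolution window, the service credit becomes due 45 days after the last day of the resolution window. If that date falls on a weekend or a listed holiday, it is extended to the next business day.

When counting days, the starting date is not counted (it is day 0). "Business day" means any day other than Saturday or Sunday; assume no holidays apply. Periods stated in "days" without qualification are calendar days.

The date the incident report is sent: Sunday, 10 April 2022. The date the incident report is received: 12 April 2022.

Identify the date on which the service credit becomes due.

10 June 2022

The last day of the resolution window: counting 12 business days from Sunday, 10 April 2022 (Apr 11, Apr 12, Apr 13, Apr 14, …, Apr 22, Apr 25, Apr 26, skipping weekends) reaches Tuesday, 26 April 2022.
The date on which the service credit becomes due: 26 April 2022 + 45 days = 10 June 2022. 10 June 2022 is a Friday, so no roll-forward applies.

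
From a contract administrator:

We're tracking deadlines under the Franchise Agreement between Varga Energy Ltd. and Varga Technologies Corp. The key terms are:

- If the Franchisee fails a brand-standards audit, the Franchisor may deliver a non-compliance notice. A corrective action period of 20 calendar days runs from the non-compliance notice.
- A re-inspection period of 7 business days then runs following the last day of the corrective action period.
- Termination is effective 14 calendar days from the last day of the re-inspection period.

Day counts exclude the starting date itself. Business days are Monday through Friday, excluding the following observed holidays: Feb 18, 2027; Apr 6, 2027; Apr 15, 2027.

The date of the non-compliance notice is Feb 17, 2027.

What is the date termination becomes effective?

Apr 1, 2027

The last day of the corrective action period: Feb 17, 2027 + 20 days = Mar 9, 2027.
The last day of the re-inspection period: 7 business days after Tuesday, Mar 9, 2027, skipping weekends — Mar 10, Mar 11, Mar 12, Mar 15, Mar 16, Mar 17, Mar 18 — lands on Thursday, Mar 18, 2027.
The date termination becomes effective: 14 calendar days after Mar 18, 2027 is Apr 1, 2027.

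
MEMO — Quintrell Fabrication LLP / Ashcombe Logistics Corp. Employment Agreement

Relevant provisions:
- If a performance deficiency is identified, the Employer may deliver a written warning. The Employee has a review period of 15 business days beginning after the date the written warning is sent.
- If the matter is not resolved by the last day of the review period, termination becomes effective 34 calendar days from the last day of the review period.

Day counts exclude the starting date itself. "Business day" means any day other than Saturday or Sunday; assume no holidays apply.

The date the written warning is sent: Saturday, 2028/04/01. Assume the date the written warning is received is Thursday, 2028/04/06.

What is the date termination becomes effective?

The last day of the review period: 15 business days after Saturday, 2028/04/01, skipping weekends — Apr 3, Apr 4, Apr 5, Apr 6, …, Apr 19, Apr 20, Apr 21 — lands on Friday, 2028/04/21.
The date termination becomes effective: 34 calendar days after 2028/04/21 is 2028/05/25.

2028/05/25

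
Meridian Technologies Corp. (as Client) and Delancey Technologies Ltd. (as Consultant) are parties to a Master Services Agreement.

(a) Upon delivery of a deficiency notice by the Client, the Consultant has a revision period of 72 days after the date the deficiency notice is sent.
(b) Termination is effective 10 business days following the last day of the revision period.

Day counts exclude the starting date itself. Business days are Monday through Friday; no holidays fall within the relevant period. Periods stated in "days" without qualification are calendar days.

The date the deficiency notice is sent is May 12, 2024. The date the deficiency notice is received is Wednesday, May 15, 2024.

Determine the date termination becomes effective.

Aug 6, 2024

The last day of the revision period: 72 calendar days after May 12, 2024 is Jul 23, 2024.
From Tuesday, Jul 23, 2024, 10 business days (Jul 24, Jul 25, Jul 26, Jul 29, Jul 30, Jul 31, Aug 1, Aug 2, Aug 5, Aug 6, skipping weekends) brings us to Tuesday, Aug 6, 2024, which is the date termination becomes effective.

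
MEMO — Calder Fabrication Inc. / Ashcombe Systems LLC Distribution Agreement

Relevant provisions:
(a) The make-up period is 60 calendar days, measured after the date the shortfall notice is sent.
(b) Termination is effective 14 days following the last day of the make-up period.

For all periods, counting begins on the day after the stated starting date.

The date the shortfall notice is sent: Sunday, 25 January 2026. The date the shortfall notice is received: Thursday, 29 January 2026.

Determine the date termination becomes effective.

The last day of the make-up period: 60 calendar days after 25 January 2026 is 26 March 2026.
The date termination becomes effective: 26 March 2026 + 14 days = 9 April 2026.

9 April 2026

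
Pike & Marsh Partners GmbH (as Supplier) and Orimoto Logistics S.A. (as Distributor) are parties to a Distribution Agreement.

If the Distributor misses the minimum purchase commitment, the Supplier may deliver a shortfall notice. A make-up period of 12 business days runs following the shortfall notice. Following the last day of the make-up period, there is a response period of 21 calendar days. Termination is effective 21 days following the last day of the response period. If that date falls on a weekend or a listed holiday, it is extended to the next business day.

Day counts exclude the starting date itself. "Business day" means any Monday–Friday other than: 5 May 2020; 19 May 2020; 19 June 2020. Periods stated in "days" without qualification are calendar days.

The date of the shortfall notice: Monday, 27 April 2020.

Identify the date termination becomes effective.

The last day of the make-up period: 12 business days after Monday, 27 April 2020, skipping weekends and the listed holiday on May 5 — Apr 28, Apr 29, Apr 30, May 1, …, May 12, May 13, May 14 — lands on Thursday, 14 May 2020.
The last day of the response period: 21 calendar days after 14 May 2020 is 4 June 2020.
The date termination becomes effective: 4 June 2020 + 21 days = 25 June 2020. 25 June 2020 is a Thursday and is not a listed holiday, so no roll-forward applies.

25 June 2020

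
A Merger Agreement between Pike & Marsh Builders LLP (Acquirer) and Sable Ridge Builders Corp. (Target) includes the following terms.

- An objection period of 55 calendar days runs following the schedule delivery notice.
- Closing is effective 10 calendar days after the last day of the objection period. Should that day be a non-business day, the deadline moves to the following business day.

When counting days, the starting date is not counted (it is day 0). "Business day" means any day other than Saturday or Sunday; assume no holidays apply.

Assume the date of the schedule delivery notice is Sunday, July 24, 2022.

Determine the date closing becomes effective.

Adding 55 calendar days to July 24, 2022 gives September 17, 2022, which is the last day of the objection period.
The date closing becomes effective: September 17, 2022 + 10 days = September 27, 2022. September 27, 2022 is a Tuesday, so no roll-forward applies.

September 27, 2022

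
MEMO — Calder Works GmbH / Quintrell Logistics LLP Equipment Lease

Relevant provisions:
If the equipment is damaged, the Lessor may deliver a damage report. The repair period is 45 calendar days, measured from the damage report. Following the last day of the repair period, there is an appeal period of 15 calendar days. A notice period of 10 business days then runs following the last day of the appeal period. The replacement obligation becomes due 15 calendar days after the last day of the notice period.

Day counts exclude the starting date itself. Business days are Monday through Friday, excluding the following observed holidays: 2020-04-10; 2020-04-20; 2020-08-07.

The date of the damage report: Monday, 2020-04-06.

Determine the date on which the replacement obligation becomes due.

The last day of the repair period: 45 calendar days after 2020-04-06 is 2020-05-21.
Adding 15 calendar days to 2020-05-21 gives 2020-06-05, which is the last day of the appeal period.
The last day of the notice period: 10 business days after Friday, 2020-06-05, skipping weekends — Jun 8, Jun 9, Jun 10, Jun 11, Jun 12, Jun 15, Jun 16, Jun 17, Jun 18, Jun 19 — lands on Friday, 2020-06-19.
The date on which the replacement obligation becomes due: 2020-06-19 + 15 days = 2020-07-04.

2020-07-04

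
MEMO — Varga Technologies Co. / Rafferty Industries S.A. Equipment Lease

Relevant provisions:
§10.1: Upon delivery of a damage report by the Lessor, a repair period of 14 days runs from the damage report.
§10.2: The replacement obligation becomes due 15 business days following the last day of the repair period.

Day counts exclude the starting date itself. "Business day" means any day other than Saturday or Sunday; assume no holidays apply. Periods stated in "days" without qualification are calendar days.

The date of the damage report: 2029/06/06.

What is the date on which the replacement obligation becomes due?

Adding 14 calendar days to 2029/06/06 gives 2029/06/20, which is the last day of the repair period.
From Wednesday, 2029/06/20, 15 business days (Jun 21, Jun 22, Jun 25, Jun 26, …, Jul 9, Jul 10, Jul 11, skipping weekends) brings us to Wednesday, 2029/07/11, which is the date on which the replacement obligation becomes due.

2029/07/11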